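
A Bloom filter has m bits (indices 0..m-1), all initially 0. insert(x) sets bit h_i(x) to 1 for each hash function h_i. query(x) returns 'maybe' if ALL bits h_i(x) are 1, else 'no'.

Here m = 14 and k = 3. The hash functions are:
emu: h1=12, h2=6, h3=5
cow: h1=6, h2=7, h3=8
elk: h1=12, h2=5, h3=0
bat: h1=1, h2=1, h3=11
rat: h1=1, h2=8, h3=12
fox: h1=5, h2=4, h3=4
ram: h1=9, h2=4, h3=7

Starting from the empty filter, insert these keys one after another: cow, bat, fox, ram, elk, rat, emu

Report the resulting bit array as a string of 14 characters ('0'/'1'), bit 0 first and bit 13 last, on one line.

Answer: 11001111110110

Derivation:
Start: bits=00000000000000
After insert 'cow': sets bits 6 7 8 -> bits=00000011100000
After insert 'bat': sets bits 1 11 -> bits=01000011100100
After insert 'fox': sets bits 4 5 -> bits=01001111100100
After insert 'ram': sets bits 4 7 9 -> bits=01001111110100
After insert 'elk': sets bits 0 5 12 -> bits=11001111110110
After insert 'rat': sets bits 1 8 12 -> bits=11001111110110
After insert 'emu': sets bits 5 6 12 -> bits=11001111110110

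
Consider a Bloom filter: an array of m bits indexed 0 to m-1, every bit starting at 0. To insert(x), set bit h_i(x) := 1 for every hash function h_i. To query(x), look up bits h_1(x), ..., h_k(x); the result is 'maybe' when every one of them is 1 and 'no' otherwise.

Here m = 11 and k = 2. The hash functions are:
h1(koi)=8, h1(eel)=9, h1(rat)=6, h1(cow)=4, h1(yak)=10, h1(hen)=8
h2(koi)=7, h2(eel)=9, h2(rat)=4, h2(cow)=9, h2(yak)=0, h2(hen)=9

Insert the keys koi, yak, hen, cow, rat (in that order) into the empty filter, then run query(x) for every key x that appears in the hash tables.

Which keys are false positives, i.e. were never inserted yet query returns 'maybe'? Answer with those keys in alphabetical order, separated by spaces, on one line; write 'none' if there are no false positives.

Answer: eel

Derivation:
Start: bits=00000000000
After insert 'koi': sets bits 7 8 -> bits=00000001100
After insert 'yak': sets bits 0 10 -> bits=10000001101
After insert 'hen': sets bits 8 9 -> bits=10000001111
After insert 'cow': sets bits 4 9 -> bits=10001001111
After insert 'rat': sets bits 4 6 -> bits=10001011111
Not inserted: eel — query each against bits=10001011111:
query eel: checks bit9=1 (all 1) -> maybe => FALSE POSITIVE
False positives (alphabetical): eel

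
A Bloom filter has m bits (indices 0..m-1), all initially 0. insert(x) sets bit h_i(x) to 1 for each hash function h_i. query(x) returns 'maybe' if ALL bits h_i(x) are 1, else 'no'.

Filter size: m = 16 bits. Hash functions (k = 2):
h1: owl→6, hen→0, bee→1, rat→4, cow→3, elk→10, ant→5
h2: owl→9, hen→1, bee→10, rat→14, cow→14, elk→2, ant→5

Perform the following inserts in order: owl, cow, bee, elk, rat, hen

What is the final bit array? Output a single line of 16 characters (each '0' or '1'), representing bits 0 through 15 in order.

Start: bits=0000000000000000
After insert 'owl': sets bits 6 9 -> bits=0000001001000000
After insert 'cow': sets bits 3 14 -> bits=0001001001000010
After insert 'bee': sets bits 1 10 -> bits=0101001001100010
After insert 'elk': sets bits 2 10 -> bits=0111001001100010
After insert 'rat': sets bits 4 14 -> bits=0111101001100010
After insert 'hen': sets bits 0 1 -> bits=1111101001100010

Answer: 1111101001100010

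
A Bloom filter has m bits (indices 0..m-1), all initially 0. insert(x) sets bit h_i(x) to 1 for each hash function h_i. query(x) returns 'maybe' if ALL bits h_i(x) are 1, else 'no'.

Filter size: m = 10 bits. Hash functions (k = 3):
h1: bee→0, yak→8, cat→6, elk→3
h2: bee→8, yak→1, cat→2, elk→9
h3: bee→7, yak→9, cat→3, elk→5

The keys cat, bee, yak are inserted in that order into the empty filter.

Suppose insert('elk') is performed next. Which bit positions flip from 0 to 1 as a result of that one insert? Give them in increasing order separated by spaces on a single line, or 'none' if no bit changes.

Answer: 5

Derivation:
Start: bits=0000000000
After insert 'cat': sets bits 2 3 6 -> bits=0011001000
After insert 'bee': sets bits 0 7 8 -> bits=1011001110
After insert 'yak': sets bits 1 8 9 -> bits=1111001111
insert 'elk' would touch bits 3 5 9; currently bit3=1, bit5=0, bit9=1
Bits that are 0 among those (would change 0->1): 5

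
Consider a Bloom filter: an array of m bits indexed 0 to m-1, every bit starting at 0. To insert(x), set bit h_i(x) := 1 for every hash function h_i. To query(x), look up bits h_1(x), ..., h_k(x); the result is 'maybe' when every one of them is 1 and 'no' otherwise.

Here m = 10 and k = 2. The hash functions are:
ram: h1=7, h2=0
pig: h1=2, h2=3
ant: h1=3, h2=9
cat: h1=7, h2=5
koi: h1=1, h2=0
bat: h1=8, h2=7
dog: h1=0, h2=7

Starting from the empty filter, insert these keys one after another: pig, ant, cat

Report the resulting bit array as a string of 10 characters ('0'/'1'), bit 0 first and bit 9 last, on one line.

Answer: 0011010101

Derivation:
Start: bits=0000000000
After insert 'pig': sets bits 2 3 -> bits=0011000000
After insert 'ant': sets bits 3 9 -> bits=0011000001
After insert 'cat': sets bits 5 7 -> bits=0011010101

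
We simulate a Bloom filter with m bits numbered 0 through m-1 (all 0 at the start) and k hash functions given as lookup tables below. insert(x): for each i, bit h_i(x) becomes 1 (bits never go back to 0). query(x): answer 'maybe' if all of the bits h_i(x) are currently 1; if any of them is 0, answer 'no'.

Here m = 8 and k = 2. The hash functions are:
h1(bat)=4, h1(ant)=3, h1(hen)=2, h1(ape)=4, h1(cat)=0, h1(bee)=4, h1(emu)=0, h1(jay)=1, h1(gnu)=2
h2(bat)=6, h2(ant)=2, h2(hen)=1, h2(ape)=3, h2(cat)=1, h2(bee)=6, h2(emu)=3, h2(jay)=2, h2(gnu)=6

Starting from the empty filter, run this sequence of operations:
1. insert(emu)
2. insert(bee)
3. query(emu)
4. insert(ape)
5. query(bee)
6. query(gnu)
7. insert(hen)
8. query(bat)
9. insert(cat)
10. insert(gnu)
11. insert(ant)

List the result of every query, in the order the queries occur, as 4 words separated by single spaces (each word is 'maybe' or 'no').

Start: bits=00000000
Op 1: insert emu -> sets bits 0 3 -> bits=10010000
Op 2: insert bee -> sets bits 4 6 -> bits=10011010
Op 3: query emu -> checks bit0=1, bit3=1 (all 1) -> maybe
Op 4: insert ape -> sets bits 3 4 -> bits=10011010
Op 5: query bee -> checks bit4=1, bit6=1 (all 1) -> maybe
Op 6: query gnu -> checks bit2=0, bit6=1 (has a 0) -> no
Op 7: insert hen -> sets bits 1 2 -> bits=11111010
Op 8: query bat -> checks bit4=1, bit6=1 (all 1) -> maybe
Op 9: insert cat -> sets bits 0 1 -> bits=11111010
Op 10: insert gnu -> sets bits 2 6 -> bits=11111010
Op 11: insert ant -> sets bits 2 3 -> bits=11111010
Query results in order: maybe maybe no maybe

Answer: maybe maybe no maybe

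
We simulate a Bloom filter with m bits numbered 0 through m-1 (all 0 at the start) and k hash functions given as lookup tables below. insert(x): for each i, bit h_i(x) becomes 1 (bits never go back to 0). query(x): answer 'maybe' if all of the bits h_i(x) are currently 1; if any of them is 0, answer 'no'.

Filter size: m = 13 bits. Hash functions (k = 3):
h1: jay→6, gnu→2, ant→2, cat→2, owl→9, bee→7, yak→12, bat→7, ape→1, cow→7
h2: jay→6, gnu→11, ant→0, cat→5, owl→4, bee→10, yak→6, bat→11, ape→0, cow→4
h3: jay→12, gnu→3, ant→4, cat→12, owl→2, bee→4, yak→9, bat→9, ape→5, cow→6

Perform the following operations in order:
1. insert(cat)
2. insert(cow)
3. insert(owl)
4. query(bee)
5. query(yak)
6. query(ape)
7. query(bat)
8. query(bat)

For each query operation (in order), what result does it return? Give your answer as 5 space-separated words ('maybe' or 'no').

Answer: no maybe no no no

Derivation:
Start: bits=0000000000000
Op 1: insert cat -> sets bits 2 5 12 -> bits=0010010000001
Op 2: insert cow -> sets bits 4 6 7 -> bits=0010111100001
Op 3: insert owl -> sets bits 2 4 9 -> bits=0010111101001
Op 4: query bee -> checks bit4=1, bit7=1, bit10=0 (has a 0) -> no
Op 5: query yak -> checks bit6=1, bit9=1, bit12=1 (all 1) -> maybe
Op 6: query ape -> checks bit0=0, bit1=0, bit5=1 (has a 0) -> no
Op 7: query bat -> checks bit7=1, bit9=1, bit11=0 (has a 0) -> no
Op 8: query bat -> checks bit7=1, bit9=1, bit11=0 (has a 0) -> no
Query results in order: no maybe no no no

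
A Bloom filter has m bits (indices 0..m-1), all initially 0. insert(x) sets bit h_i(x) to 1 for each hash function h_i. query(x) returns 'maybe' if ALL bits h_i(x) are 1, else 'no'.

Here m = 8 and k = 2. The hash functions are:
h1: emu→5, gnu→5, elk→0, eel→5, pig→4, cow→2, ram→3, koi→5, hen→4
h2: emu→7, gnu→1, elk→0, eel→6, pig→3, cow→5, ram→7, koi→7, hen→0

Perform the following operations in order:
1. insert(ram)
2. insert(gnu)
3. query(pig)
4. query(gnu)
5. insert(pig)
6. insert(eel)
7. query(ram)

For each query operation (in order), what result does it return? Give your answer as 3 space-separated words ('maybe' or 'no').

Start: bits=00000000
Op 1: insert ram -> sets bits 3 7 -> bits=00010001
Op 2: insert gnu -> sets bits 1 5 -> bits=01010101
Op 3: query pig -> checks bit3=1, bit4=0 (has a 0) -> no
Op 4: query gnu -> checks bit1=1, bit5=1 (all 1) -> maybe
Op 5: insert pig -> sets bits 3 4 -> bits=01011101
Op 6: insert eel -> sets bits 5 6 -> bits=01011111
Op 7: query ram -> checks bit3=1, bit7=1 (all 1) -> maybe
Query results in order: no maybe maybe

Answer: no maybe maybe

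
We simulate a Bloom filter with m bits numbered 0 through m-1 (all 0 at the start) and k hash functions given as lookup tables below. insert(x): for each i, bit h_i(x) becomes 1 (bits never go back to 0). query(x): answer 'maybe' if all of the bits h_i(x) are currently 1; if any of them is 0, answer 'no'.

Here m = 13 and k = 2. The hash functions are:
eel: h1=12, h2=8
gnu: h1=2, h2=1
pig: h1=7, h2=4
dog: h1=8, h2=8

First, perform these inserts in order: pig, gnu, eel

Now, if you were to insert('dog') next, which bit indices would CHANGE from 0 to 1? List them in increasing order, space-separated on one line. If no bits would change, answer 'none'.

Start: bits=0000000000000
After insert 'pig': sets bits 4 7 -> bits=0000100100000
After insert 'gnu': sets bits 1 2 -> bits=0110100100000
After insert 'eel': sets bits 8 12 -> bits=0110100110001
insert 'dog' would touch bits 8; currently bit8=1
Bits that are 0 among those (would change 0->1): none

Answer: none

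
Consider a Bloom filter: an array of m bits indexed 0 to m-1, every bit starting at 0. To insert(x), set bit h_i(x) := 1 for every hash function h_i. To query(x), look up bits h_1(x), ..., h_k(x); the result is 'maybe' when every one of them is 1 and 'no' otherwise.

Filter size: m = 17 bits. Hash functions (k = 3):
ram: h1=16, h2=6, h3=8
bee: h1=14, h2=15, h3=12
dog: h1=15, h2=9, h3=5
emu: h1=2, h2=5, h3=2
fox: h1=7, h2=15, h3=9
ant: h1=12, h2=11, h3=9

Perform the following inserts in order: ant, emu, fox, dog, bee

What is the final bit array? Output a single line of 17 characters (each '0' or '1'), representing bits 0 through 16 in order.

Answer: 00100101010110110

Derivation:
Start: bits=00000000000000000
After insert 'ant': sets bits 9 11 12 -> bits=00000000010110000
After insert 'emu': sets bits 2 5 -> bits=00100100010110000
After insert 'fox': sets bits 7 9 15 -> bits=00100101010110010
After insert 'dog': sets bits 5 9 15 -> bits=00100101010110010
After insert 'bee': sets bits 12 14 15 -> bits=00100101010110110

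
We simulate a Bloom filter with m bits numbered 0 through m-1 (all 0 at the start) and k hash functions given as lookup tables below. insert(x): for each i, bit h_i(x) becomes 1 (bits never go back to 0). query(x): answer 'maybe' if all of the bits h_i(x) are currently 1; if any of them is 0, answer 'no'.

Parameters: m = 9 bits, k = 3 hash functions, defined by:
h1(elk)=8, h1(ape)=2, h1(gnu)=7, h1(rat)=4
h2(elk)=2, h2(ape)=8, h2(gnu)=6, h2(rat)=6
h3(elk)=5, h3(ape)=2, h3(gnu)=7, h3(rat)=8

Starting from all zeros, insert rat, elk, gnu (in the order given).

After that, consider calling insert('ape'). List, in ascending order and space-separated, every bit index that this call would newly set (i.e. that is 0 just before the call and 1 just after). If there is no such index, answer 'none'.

Answer: none

Derivation:
Start: bits=000000000
After insert 'rat': sets bits 4 6 8 -> bits=000010101
After insert 'elk': sets bits 2 5 8 -> bits=001011101
After insert 'gnu': sets bits 6 7 -> bits=001011111
insert 'ape' would touch bits 2 8; currently bit2=1, bit8=1
Bits that are 0 among those (would change 0->1): none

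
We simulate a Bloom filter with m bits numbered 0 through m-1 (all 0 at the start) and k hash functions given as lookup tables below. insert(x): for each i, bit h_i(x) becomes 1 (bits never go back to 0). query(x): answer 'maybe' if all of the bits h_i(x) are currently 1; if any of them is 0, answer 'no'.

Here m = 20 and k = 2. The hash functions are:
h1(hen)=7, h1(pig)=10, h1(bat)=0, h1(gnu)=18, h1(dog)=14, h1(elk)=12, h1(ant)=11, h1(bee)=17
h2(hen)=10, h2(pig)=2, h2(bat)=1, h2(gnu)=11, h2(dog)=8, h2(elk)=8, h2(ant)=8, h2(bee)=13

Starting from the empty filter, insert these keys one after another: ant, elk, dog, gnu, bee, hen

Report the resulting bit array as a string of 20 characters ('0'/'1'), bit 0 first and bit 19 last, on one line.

Answer: 00000001101111100110

Derivation:
Start: bits=00000000000000000000
After insert 'ant': sets bits 8 11 -> bits=00000000100100000000
After insert 'elk': sets bits 8 12 -> bits=00000000100110000000
After insert 'dog': sets bits 8 14 -> bits=00000000100110100000
After insert 'gnu': sets bits 11 18 -> bits=00000000100110100010
After insert 'bee': sets bits 13 17 -> bits=00000000100111100110
After insert 'hen': sets bits 7 10 -> bits=00000001101111100110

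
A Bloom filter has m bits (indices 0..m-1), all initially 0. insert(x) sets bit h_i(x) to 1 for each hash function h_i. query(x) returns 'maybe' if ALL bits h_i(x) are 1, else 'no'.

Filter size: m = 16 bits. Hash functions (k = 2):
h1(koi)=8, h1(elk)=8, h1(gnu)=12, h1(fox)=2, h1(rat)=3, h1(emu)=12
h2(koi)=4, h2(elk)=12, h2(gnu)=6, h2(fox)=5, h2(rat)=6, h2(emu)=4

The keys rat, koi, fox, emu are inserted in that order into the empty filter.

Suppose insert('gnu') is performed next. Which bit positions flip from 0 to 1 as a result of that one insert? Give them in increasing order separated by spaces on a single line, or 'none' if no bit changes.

Answer: none

Derivation:
Start: bits=0000000000000000
After insert 'rat': sets bits 3 6 -> bits=0001001000000000
After insert 'koi': sets bits 4 8 -> bits=0001101010000000
After insert 'fox': sets bits 2 5 -> bits=0011111010000000
After insert 'emu': sets bits 4 12 -> bits=0011111010001000
insert 'gnu' would touch bits 6 12; currently bit6=1, bit12=1
Bits that are 0 among those (would change 0->1): none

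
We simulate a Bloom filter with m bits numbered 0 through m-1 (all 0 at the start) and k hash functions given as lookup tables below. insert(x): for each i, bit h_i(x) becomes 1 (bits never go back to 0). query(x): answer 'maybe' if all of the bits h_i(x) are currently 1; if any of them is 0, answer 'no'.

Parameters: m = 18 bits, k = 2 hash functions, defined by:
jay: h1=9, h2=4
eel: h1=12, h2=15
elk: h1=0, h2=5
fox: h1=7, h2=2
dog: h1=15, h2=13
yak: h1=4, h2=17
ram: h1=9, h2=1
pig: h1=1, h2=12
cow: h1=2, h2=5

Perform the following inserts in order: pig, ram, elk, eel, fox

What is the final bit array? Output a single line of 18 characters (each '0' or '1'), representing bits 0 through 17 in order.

Start: bits=000000000000000000
After insert 'pig': sets bits 1 12 -> bits=010000000000100000
After insert 'ram': sets bits 1 9 -> bits=010000000100100000
After insert 'elk': sets bits 0 5 -> bits=110001000100100000
After insert 'eel': sets bits 12 15 -> bits=110001000100100100
After insert 'fox': sets bits 2 7 -> bits=111001010100100100

Answer: 111001010100100100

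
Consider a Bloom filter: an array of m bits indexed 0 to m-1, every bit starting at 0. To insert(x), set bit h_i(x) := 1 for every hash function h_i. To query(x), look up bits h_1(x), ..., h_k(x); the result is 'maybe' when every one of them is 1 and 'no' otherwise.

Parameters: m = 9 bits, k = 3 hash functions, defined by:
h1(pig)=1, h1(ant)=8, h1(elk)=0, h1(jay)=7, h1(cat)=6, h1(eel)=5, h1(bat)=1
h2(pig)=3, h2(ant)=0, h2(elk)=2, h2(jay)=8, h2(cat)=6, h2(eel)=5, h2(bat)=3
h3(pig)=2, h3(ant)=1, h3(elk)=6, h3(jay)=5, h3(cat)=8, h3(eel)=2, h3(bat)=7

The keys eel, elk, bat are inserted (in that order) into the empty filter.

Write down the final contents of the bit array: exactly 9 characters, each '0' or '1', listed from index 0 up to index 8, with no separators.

Answer: 111101110

Derivation:
Start: bits=000000000
After insert 'eel': sets bits 2 5 -> bits=001001000
After insert 'elk': sets bits 0 2 6 -> bits=101001100
After insert 'bat': sets bits 1 3 7 -> bits=111101110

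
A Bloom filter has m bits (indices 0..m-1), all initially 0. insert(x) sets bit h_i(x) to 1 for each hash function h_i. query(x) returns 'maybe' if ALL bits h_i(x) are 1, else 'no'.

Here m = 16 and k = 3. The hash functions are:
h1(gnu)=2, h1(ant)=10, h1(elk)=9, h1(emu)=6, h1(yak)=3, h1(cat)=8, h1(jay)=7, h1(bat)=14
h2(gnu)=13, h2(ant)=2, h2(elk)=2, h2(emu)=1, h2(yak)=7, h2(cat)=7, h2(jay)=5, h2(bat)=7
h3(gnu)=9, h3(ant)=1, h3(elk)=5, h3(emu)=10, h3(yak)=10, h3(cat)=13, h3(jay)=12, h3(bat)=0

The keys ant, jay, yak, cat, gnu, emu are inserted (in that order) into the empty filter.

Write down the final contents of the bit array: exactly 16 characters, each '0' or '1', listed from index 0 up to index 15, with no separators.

Answer: 0111011111101100

Derivation:
Start: bits=0000000000000000
After insert 'ant': sets bits 1 2 10 -> bits=0110000000100000
After insert 'jay': sets bits 5 7 12 -> bits=0110010100101000
After insert 'yak': sets bits 3 7 10 -> bits=0111010100101000
After insert 'cat': sets bits 7 8 13 -> bits=0111010110101100
After insert 'gnu': sets bits 2 9 13 -> bits=0111010111101100
After insert 'emu': sets bits 1 6 10 -> bits=0111011111101100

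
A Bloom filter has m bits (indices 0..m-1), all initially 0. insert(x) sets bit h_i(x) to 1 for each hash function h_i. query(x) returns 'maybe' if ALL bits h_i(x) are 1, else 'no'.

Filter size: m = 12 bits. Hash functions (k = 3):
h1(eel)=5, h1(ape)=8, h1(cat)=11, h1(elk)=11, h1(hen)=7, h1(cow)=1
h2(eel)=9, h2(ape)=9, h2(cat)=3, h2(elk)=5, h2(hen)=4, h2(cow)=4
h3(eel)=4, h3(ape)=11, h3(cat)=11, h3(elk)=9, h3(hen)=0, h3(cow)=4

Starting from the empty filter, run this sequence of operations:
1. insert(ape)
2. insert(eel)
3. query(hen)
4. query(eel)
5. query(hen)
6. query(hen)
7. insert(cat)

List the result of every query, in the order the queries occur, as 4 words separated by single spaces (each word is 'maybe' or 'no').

Answer: no maybe no no

Derivation:
Start: bits=000000000000
Op 1: insert ape -> sets bits 8 9 11 -> bits=000000001101
Op 2: insert eel -> sets bits 4 5 9 -> bits=000011001101
Op 3: query hen -> checks bit0=0, bit4=1, bit7=0 (has a 0) -> no
Op 4: query eel -> checks bit4=1, bit5=1, bit9=1 (all 1) -> maybe
Op 5: query hen -> checks bit0=0, bit4=1, bit7=0 (has a 0) -> no
Op 6: query hen -> checks bit0=0, bit4=1, bit7=0 (has a 0) -> no
Op 7: insert cat -> sets bits 3 11 -> bits=000111001101
Query results in order: no maybe no no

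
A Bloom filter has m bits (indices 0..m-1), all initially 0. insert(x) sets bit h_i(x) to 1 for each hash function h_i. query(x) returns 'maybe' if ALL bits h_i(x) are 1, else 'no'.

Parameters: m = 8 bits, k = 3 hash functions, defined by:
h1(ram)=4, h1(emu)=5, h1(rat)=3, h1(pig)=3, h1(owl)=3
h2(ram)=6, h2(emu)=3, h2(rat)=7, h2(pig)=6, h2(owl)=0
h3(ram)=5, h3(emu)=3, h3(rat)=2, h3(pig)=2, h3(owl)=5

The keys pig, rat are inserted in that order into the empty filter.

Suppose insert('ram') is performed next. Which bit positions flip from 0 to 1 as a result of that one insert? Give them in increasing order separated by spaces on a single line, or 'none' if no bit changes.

Start: bits=00000000
After insert 'pig': sets bits 2 3 6 -> bits=00110010
After insert 'rat': sets bits 2 3 7 -> bits=00110011
insert 'ram' would touch bits 4 5 6; currently bit4=0, bit5=0, bit6=1
Bits that are 0 among those (would change 0->1): 4 5

Answer: 4 5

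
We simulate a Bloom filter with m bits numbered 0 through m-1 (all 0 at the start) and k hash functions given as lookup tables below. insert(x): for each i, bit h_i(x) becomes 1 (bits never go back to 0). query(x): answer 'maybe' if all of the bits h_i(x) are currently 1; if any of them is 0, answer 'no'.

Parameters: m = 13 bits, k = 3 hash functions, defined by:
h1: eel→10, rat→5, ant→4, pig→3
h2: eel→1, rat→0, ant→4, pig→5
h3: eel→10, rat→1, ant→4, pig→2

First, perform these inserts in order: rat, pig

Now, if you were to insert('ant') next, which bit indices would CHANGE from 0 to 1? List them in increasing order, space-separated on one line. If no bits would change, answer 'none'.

Start: bits=0000000000000
After insert 'rat': sets bits 0 1 5 -> bits=1100010000000
After insert 'pig': sets bits 2 3 5 -> bits=1111010000000
insert 'ant' would touch bits 4; currently bit4=0
Bits that are 0 among those (would change 0->1): 4

Answer: 4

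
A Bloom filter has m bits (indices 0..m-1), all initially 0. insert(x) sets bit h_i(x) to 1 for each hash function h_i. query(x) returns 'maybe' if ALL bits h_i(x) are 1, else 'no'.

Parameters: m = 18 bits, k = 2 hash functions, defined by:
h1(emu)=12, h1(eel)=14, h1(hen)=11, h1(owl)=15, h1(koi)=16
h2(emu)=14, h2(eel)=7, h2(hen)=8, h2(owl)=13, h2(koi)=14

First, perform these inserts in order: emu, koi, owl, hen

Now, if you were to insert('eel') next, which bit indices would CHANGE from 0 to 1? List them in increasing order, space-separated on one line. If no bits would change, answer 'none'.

Answer: 7

Derivation:
Start: bits=000000000000000000
After insert 'emu': sets bits 12 14 -> bits=000000000000101000
After insert 'koi': sets bits 14 16 -> bits=000000000000101010
After insert 'owl': sets bits 13 15 -> bits=000000000000111110
After insert 'hen': sets bits 8 11 -> bits=000000001001111110
insert 'eel' would touch bits 7 14; currently bit7=0, bit14=1
Bits that are 0 among those (would change 0->1): 7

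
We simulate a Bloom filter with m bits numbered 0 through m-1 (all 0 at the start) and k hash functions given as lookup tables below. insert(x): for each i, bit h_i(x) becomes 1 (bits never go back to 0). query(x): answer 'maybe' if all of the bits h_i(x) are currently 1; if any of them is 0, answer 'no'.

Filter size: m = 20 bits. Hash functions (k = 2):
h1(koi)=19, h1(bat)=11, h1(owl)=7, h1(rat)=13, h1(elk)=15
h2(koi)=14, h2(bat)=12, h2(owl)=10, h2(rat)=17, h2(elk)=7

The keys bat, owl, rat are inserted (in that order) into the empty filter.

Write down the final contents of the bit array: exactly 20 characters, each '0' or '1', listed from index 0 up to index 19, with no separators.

Start: bits=00000000000000000000
After insert 'bat': sets bits 11 12 -> bits=00000000000110000000
After insert 'owl': sets bits 7 10 -> bits=00000001001110000000
After insert 'rat': sets bits 13 17 -> bits=00000001001111000100

Answer: 00000001001111000100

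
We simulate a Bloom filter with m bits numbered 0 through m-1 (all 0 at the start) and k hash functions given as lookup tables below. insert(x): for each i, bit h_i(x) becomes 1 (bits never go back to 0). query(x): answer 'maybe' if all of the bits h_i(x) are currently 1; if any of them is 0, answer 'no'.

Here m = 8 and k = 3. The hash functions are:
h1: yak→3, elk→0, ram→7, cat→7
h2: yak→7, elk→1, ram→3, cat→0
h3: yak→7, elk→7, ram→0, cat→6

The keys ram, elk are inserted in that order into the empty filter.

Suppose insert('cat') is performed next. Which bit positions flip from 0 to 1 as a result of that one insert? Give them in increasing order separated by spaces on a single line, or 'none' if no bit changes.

Start: bits=00000000
After insert 'ram': sets bits 0 3 7 -> bits=10010001
After insert 'elk': sets bits 0 1 7 -> bits=11010001
insert 'cat' would touch bits 0 6 7; currently bit0=1, bit6=0, bit7=1
Bits that are 0 among those (would change 0->1): 6

Answer: 6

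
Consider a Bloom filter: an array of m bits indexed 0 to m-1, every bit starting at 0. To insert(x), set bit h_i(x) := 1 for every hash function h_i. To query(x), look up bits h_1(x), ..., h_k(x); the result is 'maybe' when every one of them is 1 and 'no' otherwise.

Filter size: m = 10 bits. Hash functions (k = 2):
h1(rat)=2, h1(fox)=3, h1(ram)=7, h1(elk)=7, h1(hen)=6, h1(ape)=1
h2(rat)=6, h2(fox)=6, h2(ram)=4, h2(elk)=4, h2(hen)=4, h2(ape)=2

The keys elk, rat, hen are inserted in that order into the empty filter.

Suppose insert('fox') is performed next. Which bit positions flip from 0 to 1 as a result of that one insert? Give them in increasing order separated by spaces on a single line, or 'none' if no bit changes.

Start: bits=0000000000
After insert 'elk': sets bits 4 7 -> bits=0000100100
After insert 'rat': sets bits 2 6 -> bits=0010101100
After insert 'hen': sets bits 4 6 -> bits=0010101100
insert 'fox' would touch bits 3 6; currently bit3=0, bit6=1
Bits that are 0 among those (would change 0->1): 3

Answer: 3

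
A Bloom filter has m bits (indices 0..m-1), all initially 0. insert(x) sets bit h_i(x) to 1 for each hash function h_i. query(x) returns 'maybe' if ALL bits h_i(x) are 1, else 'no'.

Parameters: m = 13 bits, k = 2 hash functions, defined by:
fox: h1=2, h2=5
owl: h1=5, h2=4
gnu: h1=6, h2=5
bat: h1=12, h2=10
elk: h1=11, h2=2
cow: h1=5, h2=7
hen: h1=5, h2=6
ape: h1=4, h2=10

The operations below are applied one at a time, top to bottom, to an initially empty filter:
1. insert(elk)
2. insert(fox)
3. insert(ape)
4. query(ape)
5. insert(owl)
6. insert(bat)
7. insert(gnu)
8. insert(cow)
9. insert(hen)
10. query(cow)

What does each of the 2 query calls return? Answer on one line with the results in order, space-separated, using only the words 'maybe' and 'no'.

Start: bits=0000000000000
Op 1: insert elk -> sets bits 2 11 -> bits=0010000000010
Op 2: insert fox -> sets bits 2 5 -> bits=0010010000010
Op 3: insert ape -> sets bits 4 10 -> bits=0010110000110
Op 4: query ape -> checks bit4=1, bit10=1 (all 1) -> maybe
Op 5: insert owl -> sets bits 4 5 -> bits=0010110000110
Op 6: insert bat -> sets bits 10 12 -> bits=0010110000111
Op 7: insert gnu -> sets bits 5 6 -> bits=0010111000111
Op 8: insert cow -> sets bits 5 7 -> bits=0010111100111
Op 9: insert hen -> sets bits 5 6 -> bits=0010111100111
Op 10: query cow -> checks bit5=1, bit7=1 (all 1) -> maybe
Query results in order: maybe maybe

Answer: maybe maybe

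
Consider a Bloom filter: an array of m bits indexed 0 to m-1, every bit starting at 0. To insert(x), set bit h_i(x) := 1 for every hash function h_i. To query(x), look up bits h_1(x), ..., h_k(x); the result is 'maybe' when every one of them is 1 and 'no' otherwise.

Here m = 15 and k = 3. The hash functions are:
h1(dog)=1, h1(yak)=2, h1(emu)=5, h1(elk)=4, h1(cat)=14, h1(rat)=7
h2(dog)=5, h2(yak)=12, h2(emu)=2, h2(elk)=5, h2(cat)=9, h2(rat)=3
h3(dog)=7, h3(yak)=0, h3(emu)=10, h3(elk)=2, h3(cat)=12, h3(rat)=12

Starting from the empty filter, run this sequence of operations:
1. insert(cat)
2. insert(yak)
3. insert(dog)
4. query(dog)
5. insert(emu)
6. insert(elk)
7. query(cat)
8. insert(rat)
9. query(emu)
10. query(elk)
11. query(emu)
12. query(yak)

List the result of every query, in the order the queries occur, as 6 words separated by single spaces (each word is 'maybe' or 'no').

Answer: maybe maybe maybe maybe maybe maybe

Derivation:
Start: bits=000000000000000
Op 1: insert cat -> sets bits 9 12 14 -> bits=000000000100101
Op 2: insert yak -> sets bits 0 2 12 -> bits=101000000100101
Op 3: insert dog -> sets bits 1 5 7 -> bits=111001010100101
Op 4: query dog -> checks bit1=1, bit5=1, bit7=1 (all 1) -> maybe
Op 5: insert emu -> sets bits 2 5 10 -> bits=111001010110101
Op 6: insert elk -> sets bits 2 4 5 -> bits=111011010110101
Op 7: query cat -> checks bit9=1, bit12=1, bit14=1 (all 1) -> maybe
Op 8: insert rat -> sets bits 3 7 12 -> bits=111111010110101
Op 9: query emu -> checks bit2=1, bit5=1, bit10=1 (all 1) -> maybe
Op 10: query elk -> checks bit2=1, bit4=1, bit5=1 (all 1) -> maybe
Op 11: query emu -> checks bit2=1, bit5=1, bit10=1 (all 1) -> maybe
Op 12: query yak -> checks bit0=1, bit2=1, bit12=1 (all 1) -> maybe
Query results in order: maybe maybe maybe maybe maybe maybe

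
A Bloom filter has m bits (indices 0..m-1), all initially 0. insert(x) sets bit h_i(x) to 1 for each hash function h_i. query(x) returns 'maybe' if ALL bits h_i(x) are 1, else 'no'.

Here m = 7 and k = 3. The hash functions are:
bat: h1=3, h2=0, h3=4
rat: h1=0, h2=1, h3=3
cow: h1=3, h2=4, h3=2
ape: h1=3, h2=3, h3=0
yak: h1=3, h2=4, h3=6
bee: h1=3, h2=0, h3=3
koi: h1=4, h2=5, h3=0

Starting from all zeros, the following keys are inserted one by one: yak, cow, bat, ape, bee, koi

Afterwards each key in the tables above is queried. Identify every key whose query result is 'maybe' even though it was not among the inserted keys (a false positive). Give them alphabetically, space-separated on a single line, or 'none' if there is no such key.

Start: bits=0000000
After insert 'yak': sets bits 3 4 6 -> bits=0001101
After insert 'cow': sets bits 2 3 4 -> bits=0011101
After insert 'bat': sets bits 0 3 4 -> bits=1011101
After insert 'ape': sets bits 0 3 -> bits=1011101
After insert 'bee': sets bits 0 3 -> bits=1011101
After insert 'koi': sets bits 0 4 5 -> bits=1011111
Not inserted: rat — query each against bits=1011111:
query rat: checks bit0=1, bit1=0, bit3=1 (has a 0) -> no => not a false positive
False positives (alphabetical): none

Answer: none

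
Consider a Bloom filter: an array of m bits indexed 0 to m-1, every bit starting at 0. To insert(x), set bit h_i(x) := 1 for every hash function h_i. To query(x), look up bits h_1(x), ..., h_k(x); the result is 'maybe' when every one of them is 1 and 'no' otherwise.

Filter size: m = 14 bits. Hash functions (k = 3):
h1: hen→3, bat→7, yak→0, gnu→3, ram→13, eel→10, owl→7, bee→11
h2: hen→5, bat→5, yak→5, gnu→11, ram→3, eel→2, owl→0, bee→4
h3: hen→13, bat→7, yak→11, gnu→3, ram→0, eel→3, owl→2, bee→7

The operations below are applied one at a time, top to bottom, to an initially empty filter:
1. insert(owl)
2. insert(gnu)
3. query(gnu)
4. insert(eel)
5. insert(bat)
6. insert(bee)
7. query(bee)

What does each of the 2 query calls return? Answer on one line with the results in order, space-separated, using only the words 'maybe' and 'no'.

Start: bits=00000000000000
Op 1: insert owl -> sets bits 0 2 7 -> bits=10100001000000
Op 2: insert gnu -> sets bits 3 11 -> bits=10110001000100
Op 3: query gnu -> checks bit3=1, bit11=1 (all 1) -> maybe
Op 4: insert eel -> sets bits 2 3 10 -> bits=10110001001100
Op 5: insert bat -> sets bits 5 7 -> bits=10110101001100
Op 6: insert bee -> sets bits 4 7 11 -> bits=10111101001100
Op 7: query bee -> checks bit4=1, bit7=1, bit11=1 (all 1) -> maybe
Query results in order: maybe maybe

Answer: maybe maybe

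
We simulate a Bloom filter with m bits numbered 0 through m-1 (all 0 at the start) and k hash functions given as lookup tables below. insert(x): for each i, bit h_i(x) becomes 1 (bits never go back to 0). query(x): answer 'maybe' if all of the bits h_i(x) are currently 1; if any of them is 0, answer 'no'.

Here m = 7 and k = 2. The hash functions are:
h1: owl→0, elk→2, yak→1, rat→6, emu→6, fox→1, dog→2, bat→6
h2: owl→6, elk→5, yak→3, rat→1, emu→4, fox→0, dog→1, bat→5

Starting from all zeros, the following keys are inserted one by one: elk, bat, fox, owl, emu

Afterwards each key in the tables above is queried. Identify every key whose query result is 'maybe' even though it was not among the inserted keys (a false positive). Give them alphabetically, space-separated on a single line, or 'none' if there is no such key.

Start: bits=0000000
After insert 'elk': sets bits 2 5 -> bits=0010010
After insert 'bat': sets bits 5 6 -> bits=0010011
After insert 'fox': sets bits 0 1 -> bits=1110011
After insert 'owl': sets bits 0 6 -> bits=1110011
After insert 'emu': sets bits 4 6 -> bits=1110111
Not inserted: dog rat yak — query each against bits=1110111:
query dog: checks bit1=1, bit2=1 (all 1) -> maybe => FALSE POSITIVE
query rat: checks bit1=1, bit6=1 (all 1) -> maybe => FALSE POSITIVE
query yak: checks bit1=1, bit3=0 (has a 0) -> no => not a false positive
False positives (alphabetical): dog rat

Answer: dog rat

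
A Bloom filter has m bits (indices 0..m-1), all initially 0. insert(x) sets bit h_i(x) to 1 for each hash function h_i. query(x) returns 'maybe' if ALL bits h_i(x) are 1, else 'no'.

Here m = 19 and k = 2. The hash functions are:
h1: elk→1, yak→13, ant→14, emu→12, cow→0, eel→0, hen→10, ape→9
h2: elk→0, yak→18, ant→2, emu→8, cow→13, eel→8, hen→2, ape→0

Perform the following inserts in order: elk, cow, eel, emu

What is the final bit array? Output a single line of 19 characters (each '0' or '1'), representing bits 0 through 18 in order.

Answer: 1100000010001100000

Derivation:
Start: bits=0000000000000000000
After insert 'elk': sets bits 0 1 -> bits=1100000000000000000
After insert 'cow': sets bits 0 13 -> bits=1100000000000100000
After insert 'eel': sets bits 0 8 -> bits=1100000010000100000
After insert 'emu': sets bits 8 12 -> bits=1100000010001100000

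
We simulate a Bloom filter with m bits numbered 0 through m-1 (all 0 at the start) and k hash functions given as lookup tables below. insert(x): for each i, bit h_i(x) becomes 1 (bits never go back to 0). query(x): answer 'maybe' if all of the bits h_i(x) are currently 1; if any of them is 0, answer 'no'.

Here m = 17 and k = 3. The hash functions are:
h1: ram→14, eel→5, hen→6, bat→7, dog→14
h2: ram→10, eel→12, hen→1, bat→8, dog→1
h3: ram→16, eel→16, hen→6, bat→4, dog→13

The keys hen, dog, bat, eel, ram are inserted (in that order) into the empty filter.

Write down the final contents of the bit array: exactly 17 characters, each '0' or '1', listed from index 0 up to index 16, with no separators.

Start: bits=00000000000000000
After insert 'hen': sets bits 1 6 -> bits=01000010000000000
After insert 'dog': sets bits 1 13 14 -> bits=01000010000001100
After insert 'bat': sets bits 4 7 8 -> bits=01001011100001100
After insert 'eel': sets bits 5 12 16 -> bits=01001111100011101
After insert 'ram': sets bits 10 14 16 -> bits=01001111101011101

Answer: 01001111101011101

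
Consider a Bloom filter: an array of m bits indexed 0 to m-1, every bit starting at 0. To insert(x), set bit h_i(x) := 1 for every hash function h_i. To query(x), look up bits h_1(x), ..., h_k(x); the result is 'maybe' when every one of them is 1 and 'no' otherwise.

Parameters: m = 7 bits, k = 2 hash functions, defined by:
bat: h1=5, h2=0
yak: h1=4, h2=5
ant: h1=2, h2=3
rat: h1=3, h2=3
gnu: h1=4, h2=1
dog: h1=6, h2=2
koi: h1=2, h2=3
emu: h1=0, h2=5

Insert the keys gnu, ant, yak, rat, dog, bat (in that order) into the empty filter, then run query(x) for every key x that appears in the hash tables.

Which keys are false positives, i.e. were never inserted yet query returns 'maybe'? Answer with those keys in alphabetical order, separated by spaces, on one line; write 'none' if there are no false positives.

Start: bits=0000000
After insert 'gnu': sets bits 1 4 -> bits=0100100
After insert 'ant': sets bits 2 3 -> bits=0111100
After insert 'yak': sets bits 4 5 -> bits=0111110
After insert 'rat': sets bits 3 -> bits=0111110
After insert 'dog': sets bits 2 6 -> bits=0111111
After insert 'bat': sets bits 0 5 -> bits=1111111
Not inserted: emu koi — query each against bits=1111111:
query emu: checks bit0=1, bit5=1 (all 1) -> maybe => FALSE POSITIVE
query koi: checks bit2=1, bit3=1 (all 1) -> maybe => FALSE POSITIVE
False positives (alphabetical): emu koi

Answer: emu koi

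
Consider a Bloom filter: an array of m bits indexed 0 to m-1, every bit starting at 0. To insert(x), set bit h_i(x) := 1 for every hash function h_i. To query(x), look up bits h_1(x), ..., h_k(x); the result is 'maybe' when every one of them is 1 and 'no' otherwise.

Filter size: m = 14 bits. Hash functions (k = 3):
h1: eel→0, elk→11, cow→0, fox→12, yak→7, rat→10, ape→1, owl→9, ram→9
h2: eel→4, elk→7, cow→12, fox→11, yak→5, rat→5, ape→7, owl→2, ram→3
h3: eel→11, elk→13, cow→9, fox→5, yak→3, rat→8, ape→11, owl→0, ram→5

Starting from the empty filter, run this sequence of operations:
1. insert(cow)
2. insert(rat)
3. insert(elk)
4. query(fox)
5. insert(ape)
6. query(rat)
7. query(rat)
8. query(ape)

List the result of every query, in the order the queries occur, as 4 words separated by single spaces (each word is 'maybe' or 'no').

Start: bits=00000000000000
Op 1: insert cow -> sets bits 0 9 12 -> bits=10000000010010
Op 2: insert rat -> sets bits 5 8 10 -> bits=10000100111010
Op 3: insert elk -> sets bits 7 11 13 -> bits=10000101111111
Op 4: query fox -> checks bit5=1, bit11=1, bit12=1 (all 1) -> maybe
Op 5: insert ape -> sets bits 1 7 11 -> bits=11000101111111
Op 6: query rat -> checks bit5=1, bit8=1, bit10=1 (all 1) -> maybe
Op 7: query rat -> checks bit5=1, bit8=1, bit10=1 (all 1) -> maybe
Op 8: query ape -> checks bit1=1, bit7=1, bit11=1 (all 1) -> maybe
Query results in order: maybe maybe maybe maybe

Answer: maybe maybe maybe maybe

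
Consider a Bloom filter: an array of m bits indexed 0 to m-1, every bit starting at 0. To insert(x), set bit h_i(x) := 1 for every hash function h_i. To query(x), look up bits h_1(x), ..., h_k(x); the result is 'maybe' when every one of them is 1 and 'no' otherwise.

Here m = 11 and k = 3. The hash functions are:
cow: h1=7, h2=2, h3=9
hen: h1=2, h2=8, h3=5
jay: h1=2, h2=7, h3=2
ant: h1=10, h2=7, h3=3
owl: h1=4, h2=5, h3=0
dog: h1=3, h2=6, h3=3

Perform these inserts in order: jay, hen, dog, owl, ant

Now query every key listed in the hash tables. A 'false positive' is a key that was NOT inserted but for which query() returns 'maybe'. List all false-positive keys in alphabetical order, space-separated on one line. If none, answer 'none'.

Start: bits=00000000000
After insert 'jay': sets bits 2 7 -> bits=00100001000
After insert 'hen': sets bits 2 5 8 -> bits=00100101100
After insert 'dog': sets bits 3 6 -> bits=00110111100
After insert 'owl': sets bits 0 4 5 -> bits=10111111100
After insert 'ant': sets bits 3 7 10 -> bits=10111111101
Not inserted: cow — query each against bits=10111111101:
query cow: checks bit2=1, bit7=1, bit9=0 (has a 0) -> no => not a false positive
False positives (alphabetical): none

Answer: none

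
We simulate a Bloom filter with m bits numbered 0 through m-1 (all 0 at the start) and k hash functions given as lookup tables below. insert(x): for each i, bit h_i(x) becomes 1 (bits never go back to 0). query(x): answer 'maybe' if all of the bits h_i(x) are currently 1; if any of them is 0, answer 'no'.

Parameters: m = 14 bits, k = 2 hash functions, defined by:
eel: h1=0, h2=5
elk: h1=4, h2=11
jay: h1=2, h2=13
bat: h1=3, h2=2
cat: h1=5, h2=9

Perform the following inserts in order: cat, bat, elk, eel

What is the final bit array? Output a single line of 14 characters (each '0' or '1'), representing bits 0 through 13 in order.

Start: bits=00000000000000
After insert 'cat': sets bits 5 9 -> bits=00000100010000
After insert 'bat': sets bits 2 3 -> bits=00110100010000
After insert 'elk': sets bits 4 11 -> bits=00111100010100
After insert 'eel': sets bits 0 5 -> bits=10111100010100

Answer: 10111100010100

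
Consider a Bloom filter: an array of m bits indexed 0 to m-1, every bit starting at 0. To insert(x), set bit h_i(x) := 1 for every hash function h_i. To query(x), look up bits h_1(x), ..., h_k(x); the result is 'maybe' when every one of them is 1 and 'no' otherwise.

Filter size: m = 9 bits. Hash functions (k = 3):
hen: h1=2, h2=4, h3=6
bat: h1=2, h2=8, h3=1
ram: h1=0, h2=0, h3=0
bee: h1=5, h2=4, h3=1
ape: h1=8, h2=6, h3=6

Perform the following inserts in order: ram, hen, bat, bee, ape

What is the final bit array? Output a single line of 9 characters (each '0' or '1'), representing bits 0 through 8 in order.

Answer: 111011101

Derivation:
Start: bits=000000000
After insert 'ram': sets bits 0 -> bits=100000000
After insert 'hen': sets bits 2 4 6 -> bits=101010100
After insert 'bat': sets bits 1 2 8 -> bits=111010101
After insert 'bee': sets bits 1 4 5 -> bits=111011101
After insert 'ape': sets bits 6 8 -> bits=111011101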